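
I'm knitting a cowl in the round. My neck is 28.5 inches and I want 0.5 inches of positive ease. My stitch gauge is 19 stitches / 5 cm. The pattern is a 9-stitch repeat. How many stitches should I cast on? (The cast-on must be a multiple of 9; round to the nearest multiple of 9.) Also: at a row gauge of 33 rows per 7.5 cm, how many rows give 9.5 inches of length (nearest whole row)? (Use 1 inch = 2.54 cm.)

Cast on 279 stitches; work 106 rows.

Finished = 28.5 + 0.5 = 29 inches.
29 inches × 2.54 = 73.66 cm.
19/5 = 3.8 sts per cm; 73.66 × 3.8 = 279.91 sts.
Nearest multiple of 9 → 279.
9.5 inches = 24.13 cm; × 4.4 = 106.17 → 106 rows.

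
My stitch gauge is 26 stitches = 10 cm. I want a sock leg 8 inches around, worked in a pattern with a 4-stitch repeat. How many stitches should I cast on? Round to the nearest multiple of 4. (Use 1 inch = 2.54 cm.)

8 in = 8 × 2.54 = 20.32 cm.
26 / 10 = 2.6 sts/cm.
20.32 × 2.6 = 52.83 sts.
→ 52.

CO 52 sts.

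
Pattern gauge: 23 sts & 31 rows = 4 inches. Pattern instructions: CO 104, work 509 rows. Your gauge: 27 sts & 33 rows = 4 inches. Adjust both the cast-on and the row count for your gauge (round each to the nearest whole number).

Cast on 122 stitches; work 542 rows.

Stitches: 104 × 27/23 = 122.09 → 122.
Rows: 509 × 33/31 = 541.84 → 542.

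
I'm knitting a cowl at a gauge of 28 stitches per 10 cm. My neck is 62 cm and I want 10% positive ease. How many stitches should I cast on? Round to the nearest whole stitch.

Finished = 62 × 1.10 = 68.20 cm.
28 / 10 = 2.8 sts per cm.
68.20 × 2.8 = 190.96 sts.
→ 191 sts.

Cast on 191 stitches.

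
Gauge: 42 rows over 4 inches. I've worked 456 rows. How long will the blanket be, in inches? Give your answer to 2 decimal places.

42 rows / 4 inch = 10.5 rows per inch.
456 / 10.5 = 43.429 inches.

43.43 inches.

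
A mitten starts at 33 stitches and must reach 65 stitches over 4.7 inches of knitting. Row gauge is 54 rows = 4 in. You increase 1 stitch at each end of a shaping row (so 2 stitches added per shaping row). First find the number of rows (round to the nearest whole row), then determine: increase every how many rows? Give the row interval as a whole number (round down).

Rows = 4.7 × 13.5 = 63.5 → 63 rows.
Stitches to add: 32 → 16 shaping rows (at 2 st each).
63 / 16 = 3.94 → every 3 rows.

Increase every 3rd row.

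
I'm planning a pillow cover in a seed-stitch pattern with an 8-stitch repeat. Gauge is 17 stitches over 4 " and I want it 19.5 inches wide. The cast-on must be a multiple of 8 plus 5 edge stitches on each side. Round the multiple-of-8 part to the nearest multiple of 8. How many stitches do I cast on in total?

Cast on 82 stitches.

17 / 4 = 4.25 sts per inch.
19.5 × 4.25 = 82.88 sts.
Less 10 edge sts → 72.88 for the repeat.
Nearest multiple of 8: 72.
Add back 10 edge sts → 82.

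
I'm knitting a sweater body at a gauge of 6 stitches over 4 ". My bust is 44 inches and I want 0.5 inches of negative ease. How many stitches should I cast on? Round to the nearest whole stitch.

Finished = 44 − 0.5 = 43.5 in.
6 / 4 = 1.5 sts per inch.
43.50 × 1.5 = 65.25 sts.
→ 65 sts.

Cast on 65 stitches.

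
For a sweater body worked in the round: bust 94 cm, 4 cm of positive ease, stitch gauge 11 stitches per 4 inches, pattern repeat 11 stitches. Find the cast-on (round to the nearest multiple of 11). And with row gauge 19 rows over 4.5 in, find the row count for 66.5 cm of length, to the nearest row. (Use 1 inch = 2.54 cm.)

Cast on 110 stitches; work 111 rows.

Finished = 94 + 4 = 98 cm.
98 cm × 1/2.54 = 38.58 inches.
11/4 = 2.75 sts per in; 38.58 × 2.75 = 106.10 sts.
Nearest multiple of 11 → 110.
66.5 cm = 26.18 inches; × 4.222 = 110.54 → 111 rows.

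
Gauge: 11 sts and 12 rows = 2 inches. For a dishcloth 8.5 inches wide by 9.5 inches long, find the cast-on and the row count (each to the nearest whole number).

Cast on 47 stitches and work 57 rows.

Stitch gauge = 11/2 = 5.5 sts/in; 8.5 × 5.5 = 46.75 → 47 sts.
Row gauge = 12/2 = 6 rows/in; 9.5 × 6 = 57.00 → 57 rows.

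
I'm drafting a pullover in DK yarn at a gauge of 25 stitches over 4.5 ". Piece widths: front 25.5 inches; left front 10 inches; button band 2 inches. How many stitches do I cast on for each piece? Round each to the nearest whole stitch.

Rate = 25/4.5 = 5.556 sts per in.
front: 25.5 × 5.556 = 141.67 → 142.
left front: 10 × 5.556 = 55.56 → 56.
button band: 2 × 5.556 = 11.11 → 11.

front 142; left front 56; button band 11.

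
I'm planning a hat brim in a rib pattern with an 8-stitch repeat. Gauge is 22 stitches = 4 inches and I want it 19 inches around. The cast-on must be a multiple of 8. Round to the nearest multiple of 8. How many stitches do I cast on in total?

CO 104 sts.

22 / 4 = 5.5 sts per inch.
19 × 5.5 = 104.50 sts.
Nearest multiple of 8: 104.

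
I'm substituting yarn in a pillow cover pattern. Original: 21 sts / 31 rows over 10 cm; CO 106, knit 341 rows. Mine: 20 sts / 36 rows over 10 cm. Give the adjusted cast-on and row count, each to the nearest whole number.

Stitches: 106 × 20/21 = 100.95 → 101.
Rows: 341 × 36/31 = 396.00 → 396.

Cast on 101 stitches; work 396 rows.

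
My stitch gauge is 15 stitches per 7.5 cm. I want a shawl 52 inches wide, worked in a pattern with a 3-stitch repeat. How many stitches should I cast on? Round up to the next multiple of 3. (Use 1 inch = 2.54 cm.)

52 in = 52 × 2.54 = 132.08 cm.
15 / 7.5 = 2 sts/cm.
132.08 × 2 = 264.16 sts.
→ 267.

Cast on 267 stitches.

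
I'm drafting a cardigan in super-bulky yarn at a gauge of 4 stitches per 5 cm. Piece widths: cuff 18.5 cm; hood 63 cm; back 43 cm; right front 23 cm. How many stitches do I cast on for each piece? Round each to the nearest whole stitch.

Rate = 4/5 = 0.8 sts per cm.
cuff: 18.5 × 0.8 = 14.80 → 15.
hood: 63 × 0.8 = 50.40 → 50.
back: 43 × 0.8 = 34.40 → 34.
right front: 23 × 0.8 = 18.40 → 18.

cuff 15; hood 50; back 34; right front 18.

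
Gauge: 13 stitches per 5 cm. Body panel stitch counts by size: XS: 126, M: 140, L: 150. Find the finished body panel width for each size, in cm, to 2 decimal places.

XS 48.46 cm; M 53.85 cm; L 57.69 cm.

13/5 = 2.6 sts per cm.
XS: 126 / 2.6 = 48.462 → 48.46 cm.
M: 140 / 2.6 = 53.846 → 53.85 cm.
L: 150 / 2.6 = 57.692 → 57.69 cm.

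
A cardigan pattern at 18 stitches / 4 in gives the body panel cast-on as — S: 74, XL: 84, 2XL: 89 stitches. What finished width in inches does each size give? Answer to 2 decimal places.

18/4 = 4.5 sts per in.
S: 74 / 4.5 = 16.444 → 16.44 in.
XL: 84 / 4.5 = 18.667 → 18.67 in.
2XL: 89 / 4.5 = 19.778 → 19.78 in.

S 16.44 inches; XL 18.67 inches; 2XL 19.78 inches.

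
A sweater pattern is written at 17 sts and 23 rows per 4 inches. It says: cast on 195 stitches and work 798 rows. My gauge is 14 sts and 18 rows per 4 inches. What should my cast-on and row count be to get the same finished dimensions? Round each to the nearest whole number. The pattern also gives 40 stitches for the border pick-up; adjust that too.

Stitches: 195 × 14/17 = 160.59 → 161.
Rows: 798 × 18/23 = 624.52 → 625.
border pick-up: 40 × 14/17 = 32.94 → 33.

Cast on 161 stitches; work 625 rows; border pick-up 33 stitches.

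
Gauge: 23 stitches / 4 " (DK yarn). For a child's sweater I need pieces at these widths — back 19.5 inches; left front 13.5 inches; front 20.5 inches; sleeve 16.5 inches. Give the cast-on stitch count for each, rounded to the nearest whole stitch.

back 112; left front 78; front 118; sleeve 95.

Rate = 23/4 = 5.75 sts per in.
back: 19.5 × 5.75 = 112.12 → 112.
left front: 13.5 × 5.75 = 77.62 → 78.
front: 20.5 × 5.75 = 117.88 → 118.
sleeve: 16.5 × 5.75 = 94.88 → 95.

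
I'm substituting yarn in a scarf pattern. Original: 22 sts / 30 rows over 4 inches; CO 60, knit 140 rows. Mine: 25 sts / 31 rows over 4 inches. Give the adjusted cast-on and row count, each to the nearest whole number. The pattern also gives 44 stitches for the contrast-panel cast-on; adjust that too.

Cast on 68 stitches; work 145 rows; contrast-panel cast-on 50 stitches.

Stitches: 60 × 25/22 = 68.18 → 68.
Rows: 140 × 31/30 = 144.67 → 145.
contrast-panel cast-on: 44 × 25/22 = 50.00 → 50.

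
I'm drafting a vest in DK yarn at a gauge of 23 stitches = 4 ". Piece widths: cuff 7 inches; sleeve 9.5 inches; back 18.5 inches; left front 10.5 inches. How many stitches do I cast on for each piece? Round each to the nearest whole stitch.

cuff 40; sleeve 55; back 106; left front 60.

Rate = 23/4 = 5.75 sts per in.
cuff: 7 × 5.75 = 40.25 → 40.
sleeve: 9.5 × 5.75 = 54.62 → 55.
back: 18.5 × 5.75 = 106.38 → 106.
left front: 10.5 × 5.75 = 60.38 → 60.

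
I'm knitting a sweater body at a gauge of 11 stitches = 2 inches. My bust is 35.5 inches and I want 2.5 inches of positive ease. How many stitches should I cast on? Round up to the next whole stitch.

CO 209 sts.

Finished = 35.5 + 2.5 = 38 in.
11 / 2 = 5.5 sts per inch.
38.00 × 5.5 = 209.00 sts.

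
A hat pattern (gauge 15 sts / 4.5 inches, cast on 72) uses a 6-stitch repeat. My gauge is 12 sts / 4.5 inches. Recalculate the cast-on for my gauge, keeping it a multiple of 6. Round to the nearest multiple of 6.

CO 60 sts.

72 × 12 / 15 = 57.60.
Nearest multiple of 6: 60.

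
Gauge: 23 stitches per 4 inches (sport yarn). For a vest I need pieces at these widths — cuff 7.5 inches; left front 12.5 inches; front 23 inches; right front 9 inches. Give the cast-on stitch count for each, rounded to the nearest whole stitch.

cuff 43; left front 72; front 132; right front 52.

Rate = 23/4 = 5.75 sts per in.
cuff: 7.5 × 5.75 = 43.12 → 43.
left front: 12.5 × 5.75 = 71.88 → 72.
front: 23 × 5.75 = 132.25 → 132.
right front: 9 × 5.75 = 51.75 → 52.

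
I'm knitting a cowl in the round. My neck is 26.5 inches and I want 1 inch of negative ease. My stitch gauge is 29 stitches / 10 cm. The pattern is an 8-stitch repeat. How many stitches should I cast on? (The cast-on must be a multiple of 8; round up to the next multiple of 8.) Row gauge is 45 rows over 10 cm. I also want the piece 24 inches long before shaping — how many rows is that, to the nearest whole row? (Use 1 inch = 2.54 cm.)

Cast on 192 stitches; work 274 rows.

Finished = 26.5 − 1 = 25.5 inches.
25.5 inches × 2.54 = 64.77 cm.
29/10 = 2.9 sts per cm; 64.77 × 2.9 = 187.83 sts.
Next multiple of 8 → 192.
24 inches = 60.96 cm; × 4.5 = 274.32 → 274 rows.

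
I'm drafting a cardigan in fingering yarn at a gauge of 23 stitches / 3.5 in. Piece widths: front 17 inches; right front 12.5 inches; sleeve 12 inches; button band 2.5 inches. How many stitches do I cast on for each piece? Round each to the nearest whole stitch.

front 112; right front 82; sleeve 79; button band 16.

Rate = 23/3.5 = 6.571 sts per in.
front: 17 × 6.571 = 111.71 → 112.
right front: 12.5 × 6.571 = 82.14 → 82.
sleeve: 12 × 6.571 = 78.86 → 79.
button band: 2.5 × 6.571 = 16.43 → 16.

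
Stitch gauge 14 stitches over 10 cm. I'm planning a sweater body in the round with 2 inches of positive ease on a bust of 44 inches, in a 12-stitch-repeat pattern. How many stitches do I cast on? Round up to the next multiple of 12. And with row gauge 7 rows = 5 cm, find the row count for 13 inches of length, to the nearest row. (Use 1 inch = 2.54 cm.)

Finished = 44 + 2 = 46 inches.
46 inches × 2.54 = 116.84 cm.
14/10 = 1.4 sts per cm; 116.84 × 1.4 = 163.58 sts.
Next multiple of 12 → 168.
13 inches = 33.02 cm; × 1.4 = 46.23 → 46 rows.

Cast on 168 stitches; work 46 rows.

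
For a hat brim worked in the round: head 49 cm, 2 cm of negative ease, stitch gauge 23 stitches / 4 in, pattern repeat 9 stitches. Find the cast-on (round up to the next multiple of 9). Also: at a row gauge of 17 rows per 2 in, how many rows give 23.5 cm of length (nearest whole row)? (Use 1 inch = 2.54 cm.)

Finished = 49 − 2 = 47 cm.
47 cm × 1/2.54 = 18.50 inches.
23/4 = 5.75 sts per in; 18.50 × 5.75 = 106.40 sts.
Next multiple of 9 → 108.
23.5 cm = 9.25 inches; × 8.5 = 78.64 → 79 rows.

Cast on 108 stitches; work 79 rows.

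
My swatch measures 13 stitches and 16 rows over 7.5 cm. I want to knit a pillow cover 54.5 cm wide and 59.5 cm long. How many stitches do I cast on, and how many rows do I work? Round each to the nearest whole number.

Stitch gauge = 13/7.5 = 1.733 sts/cm; 54.5 × 1.733 = 94.47 → 94 sts.
Row gauge = 16/7.5 = 2.133 rows/cm; 59.5 × 2.133 = 126.93 → 127 rows.

Cast on 94 stitches and work 127 rows.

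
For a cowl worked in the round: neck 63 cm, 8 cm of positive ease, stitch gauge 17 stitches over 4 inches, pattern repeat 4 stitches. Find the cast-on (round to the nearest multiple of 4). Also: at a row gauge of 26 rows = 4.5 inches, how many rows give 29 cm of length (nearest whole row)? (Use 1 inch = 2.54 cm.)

Finished = 63 + 8 = 71 cm.
71 cm × 1/2.54 = 27.95 inches.
17/4 = 4.25 sts per in; 27.95 × 4.25 = 118.80 sts.
Nearest multiple of 4 → 120.
29 cm = 11.42 inches; × 5.778 = 65.97 → 66 rows.

Cast on 120 stitches; work 66 rows.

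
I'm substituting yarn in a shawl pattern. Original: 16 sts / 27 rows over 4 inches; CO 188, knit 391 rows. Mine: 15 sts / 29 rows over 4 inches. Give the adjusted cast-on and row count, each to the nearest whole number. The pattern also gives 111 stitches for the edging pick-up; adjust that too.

Stitches: 188 × 15/16 = 176.25 → 176.
Rows: 391 × 29/27 = 419.96 → 420.
edging pick-up: 111 × 15/16 = 104.06 → 104.

Cast on 176 stitches; work 420 rows; edging pick-up 104 stitches.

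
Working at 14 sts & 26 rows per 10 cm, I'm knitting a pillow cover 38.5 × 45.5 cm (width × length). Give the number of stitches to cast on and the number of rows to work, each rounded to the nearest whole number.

Stitch gauge = 14/10 = 1.4 sts/cm; 38.5 × 1.4 = 53.90 → 54 sts.
Row gauge = 26/10 = 2.6 rows/cm; 45.5 × 2.6 = 118.30 → 118 rows.

Cast on 54 stitches and work 118 rows.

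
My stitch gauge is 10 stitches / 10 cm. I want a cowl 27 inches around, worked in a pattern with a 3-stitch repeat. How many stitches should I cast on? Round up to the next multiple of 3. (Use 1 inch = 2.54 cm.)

Cast on 69 stitches.

27 in = 27 × 2.54 = 68.58 cm.
10 / 10 = 1 sts/cm.
68.58 × 1 = 68.58 sts.
→ 69.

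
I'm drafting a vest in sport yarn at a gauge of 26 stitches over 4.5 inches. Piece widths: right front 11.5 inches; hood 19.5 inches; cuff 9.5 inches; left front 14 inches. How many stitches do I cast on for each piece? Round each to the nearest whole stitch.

Rate = 26/4.5 = 5.778 sts per in.
right front: 11.5 × 5.778 = 66.44 → 66.
hood: 19.5 × 5.778 = 112.67 → 113.
cuff: 9.5 × 5.778 = 54.89 → 55.
left front: 14 × 5.778 = 80.89 → 81.

right front 66; hood 113; cuff 55; left front 81.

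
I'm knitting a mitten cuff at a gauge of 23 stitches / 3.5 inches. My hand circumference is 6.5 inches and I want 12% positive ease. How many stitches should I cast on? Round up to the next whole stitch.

Finished = 6.5 × 1.12 = 7.28 in.
23 / 3.5 = 6.571 sts per inch.
7.28 × 6.571 = 47.84 sts.
→ 48 sts.

CO 48 sts.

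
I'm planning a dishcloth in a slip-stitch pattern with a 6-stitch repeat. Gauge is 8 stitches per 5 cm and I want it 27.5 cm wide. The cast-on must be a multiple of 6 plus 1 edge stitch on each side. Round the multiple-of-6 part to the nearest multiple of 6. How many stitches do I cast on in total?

CO 44 sts.

8 / 5 = 1.6 sts per cm.
27.5 × 1.6 = 44.00 sts.
Less 2 edge sts → 42.00 for the repeat.
Nearest multiple of 6: 42.
Add back 2 edge sts → 44.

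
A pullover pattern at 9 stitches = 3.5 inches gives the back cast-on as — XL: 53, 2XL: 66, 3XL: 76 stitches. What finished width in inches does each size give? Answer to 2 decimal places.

XL 20.61 inches; 2XL 25.67 inches; 3XL 29.56 inches.

9/3.5 = 2.571 sts per in.
XL: 53 / 2.571 = 20.611 → 20.61 in.
2XL: 66 / 2.571 = 25.667 → 25.67 in.
3XL: 76 / 2.571 = 29.556 → 29.56 in.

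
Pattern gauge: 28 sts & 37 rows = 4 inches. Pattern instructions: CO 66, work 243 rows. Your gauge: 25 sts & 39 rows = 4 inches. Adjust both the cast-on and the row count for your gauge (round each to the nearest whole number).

Cast on 59 stitches; work 256 rows.

Stitches: 66 × 25/28 = 58.93 → 59.
Rows: 243 × 39/37 = 256.14 → 256.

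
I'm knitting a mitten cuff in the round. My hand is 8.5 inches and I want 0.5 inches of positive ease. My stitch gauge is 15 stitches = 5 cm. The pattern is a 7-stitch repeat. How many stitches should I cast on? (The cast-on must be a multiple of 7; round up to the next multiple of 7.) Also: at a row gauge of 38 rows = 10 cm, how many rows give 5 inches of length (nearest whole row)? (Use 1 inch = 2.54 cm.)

Cast on 70 stitches; work 48 rows.

Finished = 8.5 + 0.5 = 9 inches.
9 inches × 2.54 = 22.86 cm.
15/5 = 3 sts per cm; 22.86 × 3 = 68.58 sts.
Next multiple of 7 → 70.
5 inches = 12.70 cm; × 3.8 = 48.26 → 48 rows.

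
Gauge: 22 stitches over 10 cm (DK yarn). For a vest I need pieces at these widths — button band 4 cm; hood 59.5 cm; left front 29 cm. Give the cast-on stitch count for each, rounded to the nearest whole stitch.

Rate = 22/10 = 2.2 sts per cm.
button band: 4 × 2.2 = 8.80 → 9.
hood: 59.5 × 2.2 = 130.90 → 131.
left front: 29 × 2.2 = 63.80 → 64.

button band 9; hood 131; left front 64.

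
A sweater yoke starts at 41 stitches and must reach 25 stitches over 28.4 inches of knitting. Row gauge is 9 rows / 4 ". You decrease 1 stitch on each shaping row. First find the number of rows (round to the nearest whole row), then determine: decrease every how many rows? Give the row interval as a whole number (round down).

Rows = 28.4 × 2.25 = 63.9 → 64 rows.
Stitches to remove: 16 → 16 shaping rows (at 1 st each).
64 / 16 = 4.00 → every 4 rows.

Decrease every 4th row.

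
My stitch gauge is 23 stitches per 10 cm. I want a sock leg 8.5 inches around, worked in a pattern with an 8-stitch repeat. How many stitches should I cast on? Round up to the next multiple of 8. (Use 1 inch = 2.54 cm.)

8.5 in = 8.5 × 2.54 = 21.59 cm.
23 / 10 = 2.3 sts/cm.
21.59 × 2.3 = 49.66 sts.
→ 56.

56 stitches.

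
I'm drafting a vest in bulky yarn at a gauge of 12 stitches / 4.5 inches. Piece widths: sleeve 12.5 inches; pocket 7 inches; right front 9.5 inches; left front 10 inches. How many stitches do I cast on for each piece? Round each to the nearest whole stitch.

sleeve 33; pocket 19; right front 25; left front 27.

Rate = 12/4.5 = 2.667 sts per in.
sleeve: 12.5 × 2.667 = 33.33 → 33.
pocket: 7 × 2.667 = 18.67 → 19.
right front: 9.5 × 2.667 = 25.33 → 25.
left front: 10 × 2.667 = 26.67 → 27.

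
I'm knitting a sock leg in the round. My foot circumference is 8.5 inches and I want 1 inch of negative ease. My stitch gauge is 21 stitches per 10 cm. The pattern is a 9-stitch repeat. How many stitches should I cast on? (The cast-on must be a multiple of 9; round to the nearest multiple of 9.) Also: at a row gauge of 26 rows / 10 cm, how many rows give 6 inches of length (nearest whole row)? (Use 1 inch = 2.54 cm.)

Finished = 8.5 − 1 = 7.5 inches.
7.5 inches × 2.54 = 19.05 cm.
21/10 = 2.1 sts per cm; 19.05 × 2.1 = 40.01 sts.
Nearest multiple of 9 → 36.
6 inches = 15.24 cm; × 2.6 = 39.62 → 40 rows.

Cast on 36 stitches; work 40 rows.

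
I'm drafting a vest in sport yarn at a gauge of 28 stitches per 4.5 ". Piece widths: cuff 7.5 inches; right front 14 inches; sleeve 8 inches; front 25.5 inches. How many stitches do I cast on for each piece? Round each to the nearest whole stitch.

Rate = 28/4.5 = 6.222 sts per in.
cuff: 7.5 × 6.222 = 46.67 → 47.
right front: 14 × 6.222 = 87.11 → 87.
sleeve: 8 × 6.222 = 49.78 → 50.
front: 25.5 × 6.222 = 158.67 → 159.

cuff 47; right front 87; sleeve 50; front 159.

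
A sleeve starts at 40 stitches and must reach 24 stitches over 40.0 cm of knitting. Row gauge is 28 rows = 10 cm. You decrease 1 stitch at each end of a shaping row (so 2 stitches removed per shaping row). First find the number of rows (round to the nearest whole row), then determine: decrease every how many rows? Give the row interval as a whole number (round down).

Decrease every 14th row.

Rows = 40.0 × 2.8 = 112.0 → 112 rows.
Stitches to remove: 16 → 8 shaping rows (at 2 st each).
112 / 8 = 14.00 → every 14 rows.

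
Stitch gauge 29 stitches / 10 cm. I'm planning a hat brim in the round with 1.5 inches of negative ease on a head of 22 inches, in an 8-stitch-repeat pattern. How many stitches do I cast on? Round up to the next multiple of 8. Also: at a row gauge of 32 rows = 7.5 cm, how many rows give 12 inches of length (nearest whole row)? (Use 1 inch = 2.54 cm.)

Finished = 22 − 1.5 = 20.5 inches.
20.5 inches × 2.54 = 52.07 cm.
29/10 = 2.9 sts per cm; 52.07 × 2.9 = 151.00 sts.
Next multiple of 8 → 152.
12 inches = 30.48 cm; × 4.267 = 130.05 → 130 rows.

Cast on 152 stitches; work 130 rows.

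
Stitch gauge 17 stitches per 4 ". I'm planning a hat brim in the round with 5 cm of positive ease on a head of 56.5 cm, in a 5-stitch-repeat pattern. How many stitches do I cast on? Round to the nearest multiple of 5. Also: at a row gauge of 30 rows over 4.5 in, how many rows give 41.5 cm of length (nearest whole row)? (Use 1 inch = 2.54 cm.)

Finished = 56.5 + 5 = 61.5 cm.
61.5 cm × 1/2.54 = 24.21 inches.
17/4 = 4.25 sts per in; 24.21 × 4.25 = 102.90 sts.
Nearest multiple of 5 → 105.
41.5 cm = 16.34 inches; × 6.667 = 108.92 → 109 rows.

Cast on 105 stitches; work 109 rows.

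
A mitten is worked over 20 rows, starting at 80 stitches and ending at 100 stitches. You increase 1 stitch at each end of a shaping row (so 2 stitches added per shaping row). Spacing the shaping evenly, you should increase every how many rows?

Increase every 2nd row.

Stitches to add: |100 − 80| = 20.
Shaping rows needed: 20 / 2 = 10.
20 rows / 10 = every 2 rows.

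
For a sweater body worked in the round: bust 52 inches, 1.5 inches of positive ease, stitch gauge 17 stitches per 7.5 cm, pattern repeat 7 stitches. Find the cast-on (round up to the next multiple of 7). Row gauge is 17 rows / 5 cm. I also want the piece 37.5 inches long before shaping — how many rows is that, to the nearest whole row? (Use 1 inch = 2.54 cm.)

Finished = 52 + 1.5 = 53.5 inches.
53.5 inches × 2.54 = 135.89 cm.
17/7.5 = 2.267 sts per cm; 135.89 × 2.267 = 308.02 sts.
Next multiple of 7 → 315.
37.5 inches = 95.25 cm; × 3.4 = 323.85 → 324 rows.

Cast on 315 stitches; work 324 rows.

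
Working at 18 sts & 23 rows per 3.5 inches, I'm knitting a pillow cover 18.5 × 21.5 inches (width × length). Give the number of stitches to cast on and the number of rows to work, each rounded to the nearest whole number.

Cast on 95 stitches and work 141 rows.

Stitch gauge = 18/3.5 = 5.143 sts/in; 18.5 × 5.143 = 95.14 → 95 sts.
Row gauge = 23/3.5 = 6.571 rows/in; 21.5 × 6.571 = 141.29 → 141 rows.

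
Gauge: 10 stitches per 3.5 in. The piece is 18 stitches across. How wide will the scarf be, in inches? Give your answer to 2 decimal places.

10 stitches / 3.5 inch = 2.857 stitches per inch.
18 / 2.857 = 6.300 inches.

6.30 inches.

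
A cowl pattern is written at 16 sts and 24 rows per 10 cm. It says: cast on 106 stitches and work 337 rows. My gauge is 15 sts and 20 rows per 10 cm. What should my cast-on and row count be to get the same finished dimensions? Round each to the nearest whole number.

Cast on 99 stitches; work 281 rows.

Stitches: 106 × 15/16 = 99.38 → 99.
Rows: 337 × 20/24 = 280.83 → 281.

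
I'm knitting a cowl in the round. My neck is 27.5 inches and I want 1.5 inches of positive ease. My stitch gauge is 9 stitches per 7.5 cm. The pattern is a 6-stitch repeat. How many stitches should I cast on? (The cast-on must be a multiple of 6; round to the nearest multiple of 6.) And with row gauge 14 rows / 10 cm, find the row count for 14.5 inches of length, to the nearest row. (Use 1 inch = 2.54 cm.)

Cast on 90 stitches; work 52 rows.

Finished = 27.5 + 1.5 = 29 inches.
29 inches × 2.54 = 73.66 cm.
9/7.5 = 1.2 sts per cm; 73.66 × 1.2 = 88.39 sts.
Nearest multiple of 6 → 90.
14.5 inches = 36.83 cm; × 1.4 = 51.56 → 52 rows.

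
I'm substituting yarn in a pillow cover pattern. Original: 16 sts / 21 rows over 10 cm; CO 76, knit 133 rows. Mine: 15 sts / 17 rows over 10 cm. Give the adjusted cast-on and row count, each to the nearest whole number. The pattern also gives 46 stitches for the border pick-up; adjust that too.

Stitches: 76 × 15/16 = 71.25 → 71.
Rows: 133 × 17/21 = 107.67 → 108.
border pick-up: 46 × 15/16 = 43.12 → 43.

Cast on 71 stitches; work 108 rows; border pick-up 43 stitches.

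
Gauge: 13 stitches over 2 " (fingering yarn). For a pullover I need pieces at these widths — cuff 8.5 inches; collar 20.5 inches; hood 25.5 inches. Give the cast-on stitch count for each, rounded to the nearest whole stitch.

Rate = 13/2 = 6.5 sts per in.
cuff: 8.5 × 6.5 = 55.25 → 55.
collar: 20.5 × 6.5 = 133.25 → 133.
hood: 25.5 × 6.5 = 165.75 → 166.

cuff 55; collar 133; hood 166.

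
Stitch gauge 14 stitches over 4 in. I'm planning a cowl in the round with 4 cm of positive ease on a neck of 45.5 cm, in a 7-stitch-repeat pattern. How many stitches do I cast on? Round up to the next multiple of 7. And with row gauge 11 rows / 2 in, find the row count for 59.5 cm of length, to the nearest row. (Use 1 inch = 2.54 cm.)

Finished = 45.5 + 4 = 49.5 cm.
49.5 cm × 1/2.54 = 19.49 inches.
14/4 = 3.5 sts per in; 19.49 × 3.5 = 68.21 sts.
Next multiple of 7 → 70.
59.5 cm = 23.43 inches; × 5.5 = 128.84 → 129 rows.

Cast on 70 stitches; work 129 rows.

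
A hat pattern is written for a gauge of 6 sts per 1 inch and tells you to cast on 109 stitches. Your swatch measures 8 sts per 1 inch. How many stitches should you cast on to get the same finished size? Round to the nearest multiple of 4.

Scale factor = 8 / 6 = 1.333.
109 × 8 / 6 = 145.33 sts.
→ 144 sts.

CO 144 sts.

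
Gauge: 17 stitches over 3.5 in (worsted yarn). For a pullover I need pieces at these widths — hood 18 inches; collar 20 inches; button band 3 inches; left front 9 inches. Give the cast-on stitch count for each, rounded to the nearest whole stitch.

hood 87; collar 97; button band 15; left front 44.

Rate = 17/3.5 = 4.857 sts per in.
hood: 18 × 4.857 = 87.43 → 87.
collar: 20 × 4.857 = 97.14 → 97.
button band: 3 × 4.857 = 14.57 → 15.
left front: 9 × 4.857 = 43.71 → 44.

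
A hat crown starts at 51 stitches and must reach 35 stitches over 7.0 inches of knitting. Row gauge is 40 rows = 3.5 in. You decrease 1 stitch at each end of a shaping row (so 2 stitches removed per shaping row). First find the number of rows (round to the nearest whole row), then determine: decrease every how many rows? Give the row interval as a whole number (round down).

Rows = 7.0 × 11.429 = 80.0 → 80 rows.
Stitches to remove: 16 → 8 shaping rows (at 2 st each).
80 / 8 = 10.00 → every 10 rows.

Decrease every 10th row.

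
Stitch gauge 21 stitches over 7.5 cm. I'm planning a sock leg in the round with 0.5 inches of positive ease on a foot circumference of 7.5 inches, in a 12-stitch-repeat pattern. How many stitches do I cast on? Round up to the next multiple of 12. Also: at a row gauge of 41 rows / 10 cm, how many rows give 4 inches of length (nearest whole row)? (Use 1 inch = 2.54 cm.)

Finished = 7.5 + 0.5 = 8 inches.
8 inches × 2.54 = 20.32 cm.
21/7.5 = 2.8 sts per cm; 20.32 × 2.8 = 56.90 sts.
Next multiple of 12 → 60.
4 inches = 10.16 cm; × 4.1 = 41.66 → 42 rows.

Cast on 60 stitches; work 42 rows.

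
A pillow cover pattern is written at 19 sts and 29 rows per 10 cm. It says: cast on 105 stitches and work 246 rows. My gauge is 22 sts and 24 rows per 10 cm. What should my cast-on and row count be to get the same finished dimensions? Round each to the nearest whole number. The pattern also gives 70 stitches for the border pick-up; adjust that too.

Stitches: 105 × 22/19 = 121.58 → 122.
Rows: 246 × 24/29 = 203.59 → 204.
border pick-up: 70 × 22/19 = 81.05 → 81.

Cast on 122 stitches; work 204 rows; border pick-up 81 stitches.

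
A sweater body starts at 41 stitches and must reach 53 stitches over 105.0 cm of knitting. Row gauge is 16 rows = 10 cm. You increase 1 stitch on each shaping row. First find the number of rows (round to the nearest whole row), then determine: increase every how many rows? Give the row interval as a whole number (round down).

Increase every 14th row.

Rows = 105.0 × 1.6 = 168.0 → 168 rows.
Stitches to add: 12 → 12 shaping rows (at 1 st each).
168 / 12 = 14.00 → every 14 rows.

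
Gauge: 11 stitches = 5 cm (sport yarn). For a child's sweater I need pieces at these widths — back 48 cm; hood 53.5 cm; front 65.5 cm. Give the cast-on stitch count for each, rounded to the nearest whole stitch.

Rate = 11/5 = 2.2 sts per cm.
back: 48 × 2.2 = 105.60 → 106.
hood: 53.5 × 2.2 = 117.70 → 118.
front: 65.5 × 2.2 = 144.10 → 144.

back 106; hood 118; front 144.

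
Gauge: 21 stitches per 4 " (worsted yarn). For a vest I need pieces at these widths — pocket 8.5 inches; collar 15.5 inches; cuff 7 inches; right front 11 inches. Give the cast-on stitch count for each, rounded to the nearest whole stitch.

Rate = 21/4 = 5.25 sts per in.
pocket: 8.5 × 5.25 = 44.62 → 45.
collar: 15.5 × 5.25 = 81.38 → 81.
cuff: 7 × 5.25 = 36.75 → 37.
right front: 11 × 5.25 = 57.75 → 58.

pocket 45; collar 81; cuff 37; right front 58.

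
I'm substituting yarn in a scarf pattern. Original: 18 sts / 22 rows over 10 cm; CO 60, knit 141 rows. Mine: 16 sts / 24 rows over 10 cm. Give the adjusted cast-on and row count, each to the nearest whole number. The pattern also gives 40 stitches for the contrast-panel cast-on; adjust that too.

Cast on 53 stitches; work 154 rows; contrast-panel cast-on 36 stitches.

Stitches: 60 × 16/18 = 53.33 → 53.
Rows: 141 × 24/22 = 153.82 → 154.
contrast-panel cast-on: 40 × 16/18 = 35.56 → 36.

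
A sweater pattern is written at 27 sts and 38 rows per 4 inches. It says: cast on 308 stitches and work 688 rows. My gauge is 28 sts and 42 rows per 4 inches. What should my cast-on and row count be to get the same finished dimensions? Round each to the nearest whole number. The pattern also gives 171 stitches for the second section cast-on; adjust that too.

Stitches: 308 × 28/27 = 319.41 → 319.
Rows: 688 × 42/38 = 760.42 → 760.
second section cast-on: 171 × 28/27 = 177.33 → 177.

Cast on 319 stitches; work 760 rows; second section cast-on 177 stitches.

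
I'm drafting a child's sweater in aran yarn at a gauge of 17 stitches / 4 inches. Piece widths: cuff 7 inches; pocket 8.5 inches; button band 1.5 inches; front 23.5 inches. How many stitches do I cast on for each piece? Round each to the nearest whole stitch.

cuff 30; pocket 36; button band 6; front 100.

Rate = 17/4 = 4.25 sts per in.
cuff: 7 × 4.25 = 29.75 → 30.
pocket: 8.5 × 4.25 = 36.12 → 36.
button band: 1.5 × 4.25 = 6.38 → 6.
front: 23.5 × 4.25 = 99.88 → 100.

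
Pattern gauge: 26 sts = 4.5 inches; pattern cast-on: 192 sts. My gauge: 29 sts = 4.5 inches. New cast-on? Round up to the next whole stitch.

CO 215 sts.

Scale factor = 29 / 26 = 1.115.
192 × 29 / 26 = 214.15 sts.
→ 215 sts.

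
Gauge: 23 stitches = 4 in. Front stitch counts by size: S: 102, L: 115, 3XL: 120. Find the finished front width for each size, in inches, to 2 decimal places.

23/4 = 5.75 sts per in.
S: 102 / 5.75 = 17.739 → 17.74 in.
L: 115 / 5.75 = 20.000 → 20.00 in.
3XL: 120 / 5.75 = 20.870 → 20.87 in.

S 17.74 inches; L 20.00 inches; 3XL 20.87 inches.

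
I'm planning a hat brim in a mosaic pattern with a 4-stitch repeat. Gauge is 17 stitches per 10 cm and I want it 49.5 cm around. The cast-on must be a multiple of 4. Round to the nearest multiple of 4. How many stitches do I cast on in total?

Cast on 84 stitches.

17 / 10 = 1.7 sts per cm.
49.5 × 1.7 = 84.15 sts.
Nearest multiple of 4: 84.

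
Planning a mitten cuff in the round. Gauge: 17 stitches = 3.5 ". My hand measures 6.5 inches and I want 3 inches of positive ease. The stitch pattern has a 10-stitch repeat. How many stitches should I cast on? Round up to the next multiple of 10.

Finished = 6.5 + 3 = 9.5 inches.
17 / 3.5 = 4.857 sts/in.
9.5 × 4.857 = 46.14 sts.
Next multiple of 10: 50.

50 stitches.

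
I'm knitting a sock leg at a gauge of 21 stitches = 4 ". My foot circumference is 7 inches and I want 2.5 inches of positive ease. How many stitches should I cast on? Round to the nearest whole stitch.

Cast on 50 stitches.

Finished = 7 + 2.5 = 9.5 in.
21 / 4 = 5.25 sts per inch.
9.50 × 5.25 = 49.88 sts.
→ 50 sts.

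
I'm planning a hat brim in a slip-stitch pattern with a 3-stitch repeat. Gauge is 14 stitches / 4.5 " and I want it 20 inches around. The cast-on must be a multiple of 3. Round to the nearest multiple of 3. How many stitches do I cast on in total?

63 stitches.

14 / 4.5 = 3.111 sts per inch.
20 × 3.111 = 62.22 sts.
Nearest multiple of 3: 63.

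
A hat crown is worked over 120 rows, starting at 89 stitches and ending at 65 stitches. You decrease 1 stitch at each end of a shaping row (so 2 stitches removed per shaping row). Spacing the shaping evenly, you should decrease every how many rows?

Stitches to remove: |65 − 89| = 24.
Shaping rows needed: 24 / 2 = 12.
120 rows / 12 = every 10 rows.

Decrease every 10th row.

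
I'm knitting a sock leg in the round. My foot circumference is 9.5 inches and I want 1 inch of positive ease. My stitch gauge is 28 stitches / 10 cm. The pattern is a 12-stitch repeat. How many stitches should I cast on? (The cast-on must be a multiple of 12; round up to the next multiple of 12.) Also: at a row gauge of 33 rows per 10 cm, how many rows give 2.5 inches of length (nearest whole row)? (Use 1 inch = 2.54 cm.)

Cast on 84 stitches; work 21 rows.

Finished = 9.5 + 1 = 10.5 inches.
10.5 inches × 2.54 = 26.67 cm.
28/10 = 2.8 sts per cm; 26.67 × 2.8 = 74.68 sts.
Next multiple of 12 → 84.
2.5 inches = 6.35 cm; × 3.3 = 20.95 → 21 rows.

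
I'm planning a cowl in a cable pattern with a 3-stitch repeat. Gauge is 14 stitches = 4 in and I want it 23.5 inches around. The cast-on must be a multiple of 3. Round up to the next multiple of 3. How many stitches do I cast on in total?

CO 84 sts.

14 / 4 = 3.5 sts per inch.
23.5 × 3.5 = 82.25 sts.
Next multiple of 3: 84.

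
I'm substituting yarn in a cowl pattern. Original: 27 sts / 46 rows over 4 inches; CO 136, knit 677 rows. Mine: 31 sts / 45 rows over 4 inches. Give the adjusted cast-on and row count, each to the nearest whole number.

Stitches: 136 × 31/27 = 156.15 → 156.
Rows: 677 × 45/46 = 662.28 → 662.

Cast on 156 stitches; work 662 rows.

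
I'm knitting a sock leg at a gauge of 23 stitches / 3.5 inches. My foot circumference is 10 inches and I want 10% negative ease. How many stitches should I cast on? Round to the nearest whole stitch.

Finished = 10 × 0.90 = 9.00 in.
23 / 3.5 = 6.571 sts per inch.
9.00 × 6.571 = 59.14 sts.
→ 59 sts.

Cast on 59 stitches.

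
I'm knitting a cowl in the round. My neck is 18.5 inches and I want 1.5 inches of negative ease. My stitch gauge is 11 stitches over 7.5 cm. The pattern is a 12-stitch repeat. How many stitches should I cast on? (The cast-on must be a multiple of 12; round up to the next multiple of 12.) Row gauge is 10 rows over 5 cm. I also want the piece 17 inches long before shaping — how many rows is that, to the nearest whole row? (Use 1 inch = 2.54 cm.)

Finished = 18.5 − 1.5 = 17 inches.
17 inches × 2.54 = 43.18 cm.
11/7.5 = 1.467 sts per cm; 43.18 × 1.467 = 63.33 sts.
Next multiple of 12 → 72.
17 inches = 43.18 cm; × 2 = 86.36 → 86 rows.

Cast on 72 stitches; work 86 rows.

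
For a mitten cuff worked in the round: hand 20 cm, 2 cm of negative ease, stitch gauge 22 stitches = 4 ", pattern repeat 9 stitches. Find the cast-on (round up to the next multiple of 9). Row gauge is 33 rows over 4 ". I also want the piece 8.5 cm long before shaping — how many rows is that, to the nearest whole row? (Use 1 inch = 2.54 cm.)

Cast on 45 stitches; work 28 rows.

Finished = 20 − 2 = 18 cm.
18 cm × 1/2.54 = 7.09 inches.
22/4 = 5.5 sts per in; 7.09 × 5.5 = 38.98 sts.
Next multiple of 9 → 45.
8.5 cm = 3.35 inches; × 8.25 = 27.61 → 28 rows.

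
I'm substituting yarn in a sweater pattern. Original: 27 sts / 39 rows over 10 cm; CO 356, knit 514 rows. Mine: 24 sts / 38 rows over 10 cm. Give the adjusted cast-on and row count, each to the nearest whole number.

Cast on 316 stitches; work 501 rows.

Stitches: 356 × 24/27 = 316.44 → 316.
Rows: 514 × 38/39 = 500.82 → 501.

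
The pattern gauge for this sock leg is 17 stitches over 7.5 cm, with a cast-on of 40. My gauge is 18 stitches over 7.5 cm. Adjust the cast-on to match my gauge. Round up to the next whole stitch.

Scale factor = 18 / 17 = 1.059.
40 × 18 / 17 = 42.35 sts.
→ 43 sts.

43 stitches.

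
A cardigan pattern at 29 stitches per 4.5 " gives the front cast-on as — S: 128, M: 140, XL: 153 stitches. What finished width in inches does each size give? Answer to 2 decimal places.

29/4.5 = 6.444 sts per in.
S: 128 / 6.444 = 19.862 → 19.86 in.
M: 140 / 6.444 = 21.724 → 21.72 in.
XL: 153 / 6.444 = 23.741 → 23.74 in.

S 19.86 inches; M 21.72 inches; XL 23.74 inches.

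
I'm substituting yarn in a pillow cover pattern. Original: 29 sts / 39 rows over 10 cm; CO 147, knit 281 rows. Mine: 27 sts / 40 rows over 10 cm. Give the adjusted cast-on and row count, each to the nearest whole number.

Stitches: 147 × 27/29 = 136.86 → 137.
Rows: 281 × 40/39 = 288.21 → 288.

Cast on 137 stitches; work 288 rows.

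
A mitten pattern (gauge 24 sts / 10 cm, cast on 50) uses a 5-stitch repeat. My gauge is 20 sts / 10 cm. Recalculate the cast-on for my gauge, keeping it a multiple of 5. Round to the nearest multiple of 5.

50 × 20 / 24 = 41.67.
Nearest multiple of 5: 40.

40 stitches.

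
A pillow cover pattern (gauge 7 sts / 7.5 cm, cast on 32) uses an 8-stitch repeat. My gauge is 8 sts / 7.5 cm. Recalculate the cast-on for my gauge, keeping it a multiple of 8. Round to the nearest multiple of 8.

32 × 8 / 7 = 36.57.
Nearest multiple of 8: 40.

CO 40 sts.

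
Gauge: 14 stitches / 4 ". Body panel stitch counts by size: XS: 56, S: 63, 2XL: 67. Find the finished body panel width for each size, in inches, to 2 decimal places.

14/4 = 3.5 sts per in.
XS: 56 / 3.5 = 16.000 → 16.00 in.
S: 63 / 3.5 = 18.000 → 18.00 in.
2XL: 67 / 3.5 = 19.143 → 19.14 in.

XS 16.00 inches; S 18.00 inches; 2XL 19.14 inches.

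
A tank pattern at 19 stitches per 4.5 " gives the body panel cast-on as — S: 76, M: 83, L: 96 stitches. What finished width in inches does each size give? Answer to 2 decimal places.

S 18.00 inches; M 19.66 inches; L 22.74 inches.

19/4.5 = 4.222 sts per in.
S: 76 / 4.222 = 18.000 → 18.00 in.
M: 83 / 4.222 = 19.658 → 19.66 in.
L: 96 / 4.222 = 22.737 → 22.74 in.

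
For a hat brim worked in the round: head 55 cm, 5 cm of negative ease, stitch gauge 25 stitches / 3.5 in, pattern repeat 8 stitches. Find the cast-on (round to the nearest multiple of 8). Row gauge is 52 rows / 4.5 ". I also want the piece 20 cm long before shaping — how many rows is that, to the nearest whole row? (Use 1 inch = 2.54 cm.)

Cast on 144 stitches; work 91 rows.

Finished = 55 − 5 = 50 cm.
50 cm × 1/2.54 = 19.69 inches.
25/3.5 = 7.143 sts per in; 19.69 × 7.143 = 140.61 sts.
Nearest multiple of 8 → 144.
20 cm = 7.87 inches; × 11.556 = 90.99 → 91 rows.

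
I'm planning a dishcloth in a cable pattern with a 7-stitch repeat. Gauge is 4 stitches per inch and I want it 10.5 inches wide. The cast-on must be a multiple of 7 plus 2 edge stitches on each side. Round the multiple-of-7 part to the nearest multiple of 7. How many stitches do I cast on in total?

Cast on 39 stitches.

4 / 1 = 4 sts per inch.
10.5 × 4 = 42.00 sts.
Less 4 edge sts → 38.00 for the repeat.
Nearest multiple of 7: 35.
Add back 4 edge sts → 39.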